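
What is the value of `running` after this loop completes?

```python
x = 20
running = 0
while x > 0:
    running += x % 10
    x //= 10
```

Sum digits of 20
`running` takes the values: 0 → 2

Answer: 2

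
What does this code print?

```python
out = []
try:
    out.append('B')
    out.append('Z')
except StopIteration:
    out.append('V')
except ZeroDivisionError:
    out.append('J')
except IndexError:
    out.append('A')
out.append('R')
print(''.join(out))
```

Execution trace: 'B' (try body) → 'Z' (try body, no exception) → 'R' (after the try/except). Output: BZR

Answer: BZR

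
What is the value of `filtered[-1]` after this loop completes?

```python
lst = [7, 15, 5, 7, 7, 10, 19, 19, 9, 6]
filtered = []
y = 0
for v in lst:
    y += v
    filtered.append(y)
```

Cumulative sum ends at 104
`filtered` takes the values: [] → [7] → [7, 22] → [7, 22, 27] → [7, 22, 27, 34] → [7, 22, 27, 34, 41] → [7, 22, 27, 34, 41, 51] → [7, 22, 27, 34, 41, 51, 70] → [7, 22, 27, 34, 41, 51, 70, 89] → [7, 22, 27, 34, 41, 51, 70, 89, 98] → [7, 22, 27, 34, 41, 51, 70, 89, 98, 104]
So `filtered[-1]` = 104

Answer: 104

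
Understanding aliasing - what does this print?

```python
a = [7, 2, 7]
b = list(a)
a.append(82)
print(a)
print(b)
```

Key concept: list() constructor creates copy.
Step by step:
`a = [7, 2, 7]` → a = [7, 2, 7]
`b = list(a)` → b = [7, 2, 7]
`a.append(82)` → a = [7, 2, 7, 82]
`print(a)` → prints [7, 2, 7, 82]
`print(b)` → prints [7, 2, 7]

Answer:
[7, 2, 7, 82]
[7, 2, 7]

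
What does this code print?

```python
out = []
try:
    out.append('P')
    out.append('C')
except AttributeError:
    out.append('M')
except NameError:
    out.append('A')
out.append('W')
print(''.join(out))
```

Execution trace: 'P' (try body) → 'C' (try body, no exception) → 'W' (after the try/except). Output: PCW

Answer: PCW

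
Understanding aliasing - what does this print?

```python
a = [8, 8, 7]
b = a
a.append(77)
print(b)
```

Key concept: basic list aliasing.
Step by step:
`a = [8, 8, 7]` → a = [8, 8, 7]
`b = a` → b = [8, 8, 7] (same object as a)
`a.append(77)` → a = [8, 8, 7, 77] (same object as b); b = [8, 8, 7, 77] (same object as a)
`print(b)` → prints [8, 8, 7, 77]

Answer: [8, 8, 7, 77]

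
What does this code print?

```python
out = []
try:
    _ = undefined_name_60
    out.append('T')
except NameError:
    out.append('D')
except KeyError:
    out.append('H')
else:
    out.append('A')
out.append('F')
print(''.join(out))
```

Execution trace: 'D' (except NameError) → 'F' (after the try/except). Output: DF

Answer: DF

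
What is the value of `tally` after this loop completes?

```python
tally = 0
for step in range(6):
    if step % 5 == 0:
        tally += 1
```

Count numbers divisible by 5 in range(6)
`tally` takes the values: 0 → 1 → 2

Answer: 2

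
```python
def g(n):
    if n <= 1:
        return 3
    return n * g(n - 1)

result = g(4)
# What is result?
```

g(4) = 4 * 3 * 2 * 3 = 72

Answer: 72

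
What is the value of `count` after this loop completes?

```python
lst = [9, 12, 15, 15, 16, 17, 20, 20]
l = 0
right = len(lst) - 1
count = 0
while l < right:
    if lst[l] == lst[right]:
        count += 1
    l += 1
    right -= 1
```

Count matching pairs from ends
`count` takes the values: 0

Answer: 0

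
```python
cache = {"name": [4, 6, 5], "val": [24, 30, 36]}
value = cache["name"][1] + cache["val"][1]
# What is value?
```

Trace:
`cache = {"name": [4, 6, 5], "val": [24, 30, 36]}` → cache = {'name': [4, 6, 5], 'val': [24, 30, 36]}
`value = cache["name"][1] + cache["val"][1]` → value = 36
So value = 36

Answer: 36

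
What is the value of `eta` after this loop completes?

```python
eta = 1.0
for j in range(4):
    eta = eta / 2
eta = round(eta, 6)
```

Halving LR 4 times: 1 / 2^4
`eta` takes the values: 1.0 → 0.5 → 0.25 → 0.125 → 0.0625

Answer: 0.0625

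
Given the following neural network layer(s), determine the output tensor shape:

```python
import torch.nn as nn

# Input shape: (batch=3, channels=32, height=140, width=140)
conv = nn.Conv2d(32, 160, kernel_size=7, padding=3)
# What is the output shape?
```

Input: (3, 32, 140, 140) -> Output: (3, 160, 140, 140)

Answer: (3, 160, 140, 140)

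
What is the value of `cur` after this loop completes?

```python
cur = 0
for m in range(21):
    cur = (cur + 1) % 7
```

Increment mod 7, 21 times = 0
`cur` takes the values: 0 → 1 → 2 → 3 → 4 → 5 → 6 → 0 → 1 → 2 → 3 → 4 → 5 → 6 → 0 → 1 → 2 → 3 → 4 → 5 → 6 → 0

Answer: 0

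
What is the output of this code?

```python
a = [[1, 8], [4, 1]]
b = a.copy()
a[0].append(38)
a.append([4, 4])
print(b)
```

Key concept: shallow copy with nested lists.
Step by step:
`a = [[1, 8], [4, 1]]` → a = [[1, 8], [4, 1]]
`b = a.copy()` → b = [[1, 8], [4, 1]]
`a[0].append(38)` → a = [[1, 8, 38], [4, 1]]; b = [[1, 8, 38], [4, 1]]
`a.append([4, 4])` → a = [[1, 8, 38], [4, 1], [4, 4]]
`print(b)` → prints [[1, 8, 38], [4, 1]]

Answer: [[1, 8, 38], [4, 1]]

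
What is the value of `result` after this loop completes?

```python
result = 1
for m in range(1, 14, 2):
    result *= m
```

Product of 1, 3, 5, ... up to 13
`result` takes the values: 1 → 3 → 15 → 105 → 945 → 10395 → 135135

Answer: 135135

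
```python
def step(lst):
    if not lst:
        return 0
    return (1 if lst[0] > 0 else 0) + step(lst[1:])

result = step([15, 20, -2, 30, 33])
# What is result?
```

Count of positive elements in [15, 20, -2, 30, 33] = 4

Answer: 4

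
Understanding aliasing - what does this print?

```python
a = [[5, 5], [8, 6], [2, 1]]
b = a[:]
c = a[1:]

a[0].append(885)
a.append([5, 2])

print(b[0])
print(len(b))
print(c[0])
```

Key concept: slice with nested mutation.
Step by step:
`a = [[5, 5], [8, 6], [2, 1]]` → a = [[5, 5], [8, 6], [2, 1]]
`b = a[:]` → b = [[5, 5], [8, 6], [2, 1]]
`c = a[1:]` → c = [[8, 6], [2, 1]]
`a[0].append(885)` → a = [[5, 5, 885], [8, 6], [2, 1]]; b = [[5, 5, 885], [8, 6], [2, 1]]
`a.append([5, 2])` → a = [[5, 5, 885], [8, 6], [2, 1], [5, 2]]
`print(b[0])` → prints [5, 5, 885]
`print(len(b))` → prints 3
`print(c[0])` → prints [8, 6]

Answer:
[5, 5, 885]
3
[8, 6]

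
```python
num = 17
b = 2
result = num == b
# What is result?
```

Trace:
`num = 17` → num = 17
`b = 2` → b = 2
`result = num == b` → result = False
So result = False

Answer: False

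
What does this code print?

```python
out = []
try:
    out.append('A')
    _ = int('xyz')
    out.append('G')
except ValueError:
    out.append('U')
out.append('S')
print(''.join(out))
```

Execution trace: 'A' (try body) → 'U' (except ValueError) → 'S' (after the try/except). Output: AUS

Answer: AUS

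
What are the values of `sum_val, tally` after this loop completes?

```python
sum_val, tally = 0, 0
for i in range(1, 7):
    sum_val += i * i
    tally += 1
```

Sum of squares and count
`sum_val, tally` takes the values: (0, 0) → (1, 0) → (1, 1) → (5, 1) → (5, 2) → (14, 2) → (14, 3) → (30, 3) → (30, 4) → (55, 4) → (55, 5) → (91, 5) → (91, 6)

Answer: 91, 6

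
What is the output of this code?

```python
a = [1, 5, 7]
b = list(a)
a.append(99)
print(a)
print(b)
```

Key concept: list() constructor creates copy.
Step by step:
`a = [1, 5, 7]` → a = [1, 5, 7]
`b = list(a)` → b = [1, 5, 7]
`a.append(99)` → a = [1, 5, 7, 99]
`print(a)` → prints [1, 5, 7, 99]
`print(b)` → prints [1, 5, 7]

Answer:
[1, 5, 7, 99]
[1, 5, 7]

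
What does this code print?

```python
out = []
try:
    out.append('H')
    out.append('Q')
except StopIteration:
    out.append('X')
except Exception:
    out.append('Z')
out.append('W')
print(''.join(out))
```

Execution trace: 'H' (try body) → 'Q' (try body, no exception) → 'W' (after the try/except). Output: HQW

Answer: HQW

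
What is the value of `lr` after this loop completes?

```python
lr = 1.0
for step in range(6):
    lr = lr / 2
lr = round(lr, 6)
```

Halving LR 6 times: 1 / 2^6
`lr` takes the values: 1.0 → 0.5 → 0.25 → 0.125 → 0.0625 → 0.03125 → 0.015625

Answer: 0.015625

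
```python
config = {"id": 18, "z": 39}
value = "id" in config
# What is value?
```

Trace:
`config = {"id": 18, "z": 39}` → config = {'id': 18, 'z': 39}
`value = "id" in config` → value = True
So value = True

Answer: True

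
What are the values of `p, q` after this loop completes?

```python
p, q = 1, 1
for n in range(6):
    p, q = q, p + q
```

Fibonacci: after 6 iterations
`p, q` takes the values: (1, 1) → (1, 2) → (2, 3) → (3, 5) → (5, 8) → (8, 13) → (13, 21)

Answer: 13, 21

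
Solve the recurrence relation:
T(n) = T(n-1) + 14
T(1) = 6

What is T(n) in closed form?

Unrolling: T(n) = T(1) + 14·(n-1) = 6 + 14(n-1) = 14n - 8.

Answer: T(n) = 14n - 8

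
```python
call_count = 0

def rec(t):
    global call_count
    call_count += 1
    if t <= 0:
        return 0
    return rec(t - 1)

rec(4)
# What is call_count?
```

Linear recursion stepping by 1: 5 calls from t=4 down to ≤0.

Answer: 5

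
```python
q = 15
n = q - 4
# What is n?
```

Trace:
`q = 15` → q = 15
`n = q - 4` → n = 11
So n = 11

Answer: 11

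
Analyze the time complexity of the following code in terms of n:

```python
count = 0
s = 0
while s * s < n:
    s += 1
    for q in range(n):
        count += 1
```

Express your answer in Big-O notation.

Each loop level contributes: √n × n. Multiplying the contributions gives O(n√n).

Answer: O(n√n)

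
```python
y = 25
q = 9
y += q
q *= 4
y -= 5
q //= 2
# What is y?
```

Trace:
`y = 25` → y = 25
`q = 9` → q = 9
`y += q` → y = 34
`q *= 4` → q = 36
`y -= 5` → y = 29
`q //= 2` → q = 18
So y = 29

Answer: 29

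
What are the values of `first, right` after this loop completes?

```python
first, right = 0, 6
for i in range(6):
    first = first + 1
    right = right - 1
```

first goes 0→6, right goes 6→0
`first, right` takes the values: (0, 6) → (1, 6) → (1, 5) → (2, 5) → (2, 4) → (3, 4) → (3, 3) → (4, 3) → (4, 2) → (5, 2) → (5, 1) → (6, 1) → (6, 0)

Answer: 6, 0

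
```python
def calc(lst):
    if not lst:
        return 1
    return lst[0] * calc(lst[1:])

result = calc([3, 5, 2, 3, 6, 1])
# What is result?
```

Product over [3, 5, 2, 3, 6, 1] = 3 * 5 * 2 * 3 * 6 * 1 = 540

Answer: 540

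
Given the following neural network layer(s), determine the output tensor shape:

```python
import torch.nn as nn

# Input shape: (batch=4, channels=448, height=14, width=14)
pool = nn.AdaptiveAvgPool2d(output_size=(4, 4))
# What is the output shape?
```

Input: (4, 448, 14, 14) -> Output: (4, 448, 4, 4)

Answer: (4, 448, 4, 4)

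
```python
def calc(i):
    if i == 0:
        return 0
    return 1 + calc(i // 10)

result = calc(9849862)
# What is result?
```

Count of digits of 9849862: 7

Answer: 7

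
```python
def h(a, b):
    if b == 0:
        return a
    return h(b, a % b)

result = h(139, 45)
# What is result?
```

h(139, 45) -> h(45, 4) -> h(4, 1) -> h(1, 0) -> 1

Answer: 1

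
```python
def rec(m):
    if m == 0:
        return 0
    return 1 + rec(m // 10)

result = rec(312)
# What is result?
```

Count of digits of 312: 3

Answer: 3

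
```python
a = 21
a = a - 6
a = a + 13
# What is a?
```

Trace:
`a = 21` → a = 21
`a = a - 6` → a = 15
`a = a + 13` → a = 28
So a = 28

Answer: 28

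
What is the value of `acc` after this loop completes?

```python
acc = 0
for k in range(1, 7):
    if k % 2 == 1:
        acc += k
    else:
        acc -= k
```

Add odd, subtract even
`acc` takes the values: 0 → 1 → -1 → 2 → -2 → 3 → -3

Answer: -3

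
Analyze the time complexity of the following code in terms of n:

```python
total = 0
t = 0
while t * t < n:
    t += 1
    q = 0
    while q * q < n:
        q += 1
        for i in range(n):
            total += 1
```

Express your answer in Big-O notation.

Each loop level contributes: √n × √n × n. Multiplying the contributions gives O(n^2).

Answer: O(n^2)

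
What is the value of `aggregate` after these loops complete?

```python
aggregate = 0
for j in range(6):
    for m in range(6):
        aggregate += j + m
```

Sum of all j+m for j,m in 6x6
`aggregate` takes the values: 0 → 1 → 3 → 6 → 10 → 15 → 16 → 18 → 21 → 25 → 30 → 36 → 38 → 41 → 45 → 50 → 56 → 63 → 66 → 70 → 75 → 81 → 88 → 96 → 100 → 105 → 111 → 118 → 126 → 135 → 140 → 146 → 153 → 161 → 170 → 180

Answer: 180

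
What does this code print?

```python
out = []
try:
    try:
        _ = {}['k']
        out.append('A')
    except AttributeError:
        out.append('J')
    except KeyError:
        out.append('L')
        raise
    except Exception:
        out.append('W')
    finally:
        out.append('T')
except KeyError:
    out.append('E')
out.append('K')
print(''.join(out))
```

Execution trace: 'L' (inner except KeyError) → 'T' (inner finally) → 'E' (outer except KeyError) → 'K' (after the try/except). Output: LTEK

Answer: LTEK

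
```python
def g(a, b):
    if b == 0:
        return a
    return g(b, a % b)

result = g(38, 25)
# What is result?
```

g(38, 25) -> g(25, 13) -> g(13, 12) -> g(12, 1) -> g(1, 0) -> 1

Answer: 1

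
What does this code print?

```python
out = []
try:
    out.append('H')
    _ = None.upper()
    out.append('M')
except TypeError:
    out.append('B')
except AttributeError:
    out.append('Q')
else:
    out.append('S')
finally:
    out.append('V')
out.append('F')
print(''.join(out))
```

Execution trace: 'H' (try body) → 'Q' (except AttributeError) → 'V' (finally) → 'F' (after the try/except). Output: HQVF

Answer: HQVF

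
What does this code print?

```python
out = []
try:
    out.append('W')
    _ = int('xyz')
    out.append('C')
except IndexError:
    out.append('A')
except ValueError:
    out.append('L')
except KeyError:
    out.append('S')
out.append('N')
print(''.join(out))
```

Execution trace: 'W' (try body) → 'L' (except ValueError) → 'N' (after the try/except). Output: WLN

Answer: WLN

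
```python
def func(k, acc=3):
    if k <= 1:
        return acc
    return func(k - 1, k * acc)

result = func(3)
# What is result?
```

Accumulator trace (n, acc): (3, 3) -> (2, 9) -> (1, 18) -> return 18

Answer: 18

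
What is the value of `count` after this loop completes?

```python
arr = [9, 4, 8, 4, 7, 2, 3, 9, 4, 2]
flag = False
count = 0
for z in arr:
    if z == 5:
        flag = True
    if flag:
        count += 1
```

Count elements after first 5 in [9, 4, 8, 4, 7, 2, 3, 9, 4, 2]
`count` takes the values: 0

Answer: 0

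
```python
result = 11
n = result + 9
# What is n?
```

Trace:
`result = 11` → result = 11
`n = result + 9` → n = 20
So n = 20

Answer: 20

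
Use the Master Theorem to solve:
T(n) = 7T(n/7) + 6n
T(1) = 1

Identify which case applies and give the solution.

a=7, b=7, f(n)=6n. log_7(7) = 1. Since c=1 = 1, Case 2 applies: T(n) = Θ(n^log_b(a) · log n) = O(n log n).

Answer: O(n log n) - Case 2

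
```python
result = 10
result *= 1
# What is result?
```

Trace:
`result = 10` → result = 10
`result *= 1` → result = 10
So result = 10

Answer: 10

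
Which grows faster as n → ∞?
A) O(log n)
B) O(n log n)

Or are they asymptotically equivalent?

O(log n) vs O(n log n): Higher order terms dominate.

Answer: B) O(n log n) grows faster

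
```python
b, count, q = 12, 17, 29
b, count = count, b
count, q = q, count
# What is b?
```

Trace:
`b, count, q = 12, 17, 29` → b = 12; count = 17; q = 29
`b, count = count, b` → b = 17; count = 12
`count, q = q, count` → count = 29; q = 12
So b = 17

Answer: 17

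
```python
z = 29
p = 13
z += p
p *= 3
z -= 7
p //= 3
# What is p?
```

Trace:
`z = 29` → z = 29
`p = 13` → p = 13
`z += p` → z = 42
`p *= 3` → p = 39
`z -= 7` → z = 35
`p //= 3` → p = 13
So p = 13

Answer: 13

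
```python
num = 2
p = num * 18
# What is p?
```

Trace:
`num = 2` → num = 2
`p = num * 18` → p = 36
So p = 36

Answer: 36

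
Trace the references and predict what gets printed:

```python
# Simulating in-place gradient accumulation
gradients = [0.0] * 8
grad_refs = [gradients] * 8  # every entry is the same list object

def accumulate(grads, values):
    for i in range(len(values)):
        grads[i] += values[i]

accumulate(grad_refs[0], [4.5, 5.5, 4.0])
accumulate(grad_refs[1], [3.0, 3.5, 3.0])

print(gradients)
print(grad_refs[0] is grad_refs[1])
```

Key concept: gradient accumulation aliasing.
Step by step:
`gradients = [0.0] * 8` → gradients = [0.0, 0.0, 0.0, 0.0, 0.0, 0.0, 0.0, 0.0]
`grad_refs = [gradients] * 8` → grad_refs = [[0.0, 0.0, 0.0, 0.0, 0.0, 0.0, 0.0, 0.0], [0.0, 0.0, 0.0, 0.0, 0.0, 0.0, 0.0, 0.0], [0.0, 0.0, 0.0, 0.0, 0.0, 0.0, 0.0, 0.0], [0.0, 0.0, 0.0, 0.0, 0.0, 0.0, 0.0, 0.0], [0.0, 0.0, 0.0, 0.0, 0.0, 0.0, 0.0, 0.0], [0.0, 0.0, 0.0, 0.0, 0.0, 0.0, 0.0, 0.0], [0.0, 0.0, 0.0, 0.0, 0.0, 0.0, 0.0, 0.0], [0.0, 0.0, 0.0, 0.0, 0.0, 0.0, 0.0, 0.0]]
`accumulate(grad_refs[0], [4.5, 5.5, 4.0])` → gradients = [4.5, 5.5, 4.0, 0.0, 0.0, 0.0, 0.0, 0.0]; grad_refs = [[4.5, 5.5, 4.0, 0.0, 0.0, 0.0, 0.0, 0.0], [4.5, 5.5, 4.0, 0.0, 0.0, 0.0, 0.0, 0.0], [4.5, 5.5, 4.0, 0.0, 0.0, 0.0, 0.0, 0.0], [4.5, 5.5, 4.0, 0.0, 0.0, 0.0, 0.0, 0.0], [4.5, 5.5, 4.0, 0.0, 0.0, 0.0, 0.0, 0.0], [4.5, 5.5, 4.0, 0.0, 0.0, 0.0, 0.0, 0.0], [4.5, 5.5, 4.0, 0.0, 0.0, 0.0, 0.0, 0.0], [4.5, 5.5, 4.0, 0.0, 0.0, 0.0, 0.0, 0.0]]
`accumulate(grad_refs[1], [3.0, 3.5, 3.0])` → gradients = [7.5, 9.0, 7.0, 0.0, 0.0, 0.0, 0.0, 0.0]; grad_refs = [[7.5, 9.0, 7.0, 0.0, 0.0, 0.0, 0.0, 0.0], [7.5, 9.0, 7.0, 0.0, 0.0, 0.0, 0.0, 0.0], [7.5, 9.0, 7.0, 0.0, 0.0, 0.0, 0.0, 0.0], [7.5, 9.0, 7.0, 0.0, 0.0, 0.0, 0.0, 0.0], [7.5, 9.0, 7.0, 0.0, 0.0, 0.0, 0.0, 0.0], [7.5, 9.0, 7.0, 0.0, 0.0, 0.0, 0.0, 0.0], [7.5, 9.0, 7.0, 0.0, 0.0, 0.0, 0.0, 0.0], [7.5, 9.0, 7.0, 0.0, 0.0, 0.0, 0.0, 0.0]]
`print(gradients)` → prints [7.5, 9.0, 7.0, 0.0, 0.0, 0.0, 0.0, 0.0]
`print(grad_refs[0] is grad_refs[1])` → prints True

Answer:
[7.5, 9.0, 7.0, 0.0, 0.0, 0.0, 0.0, 0.0]
True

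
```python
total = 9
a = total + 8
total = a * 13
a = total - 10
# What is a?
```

Trace:
`total = 9` → total = 9
`a = total + 8` → a = 17
`total = a * 13` → total = 221
`a = total - 10` → a = 211
So a = 211

Answer: 211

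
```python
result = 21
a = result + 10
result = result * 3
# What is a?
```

Trace:
`result = 21` → result = 21
`a = result + 10` → a = 31
`result = result * 3` → result = 63
So a = 31

Answer: 31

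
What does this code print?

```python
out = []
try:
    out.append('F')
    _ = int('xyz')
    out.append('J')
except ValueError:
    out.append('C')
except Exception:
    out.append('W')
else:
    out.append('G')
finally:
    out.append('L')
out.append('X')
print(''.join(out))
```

Execution trace: 'F' (try body) → 'C' (except ValueError) → 'L' (finally) → 'X' (after the try/except). Output: FCLX

Answer: FCLX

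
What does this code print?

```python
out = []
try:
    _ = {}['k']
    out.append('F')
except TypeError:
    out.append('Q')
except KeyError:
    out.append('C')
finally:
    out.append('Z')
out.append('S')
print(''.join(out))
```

Execution trace: 'C' (except KeyError) → 'Z' (finally) → 'S' (after the try/except). Output: CZS

Answer: CZS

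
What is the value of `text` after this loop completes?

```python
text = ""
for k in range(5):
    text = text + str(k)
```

Concatenate digits 0 to 4
`text` takes the values: "" → "0" → "01" → "012" → "0123" → "01234"

Answer: "01234"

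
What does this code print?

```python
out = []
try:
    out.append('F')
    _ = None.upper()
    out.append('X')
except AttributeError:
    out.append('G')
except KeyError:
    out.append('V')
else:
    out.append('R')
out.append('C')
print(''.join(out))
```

Execution trace: 'F' (try body) → 'G' (except AttributeError) → 'C' (after the try/except). Output: FGC

Answer: FGC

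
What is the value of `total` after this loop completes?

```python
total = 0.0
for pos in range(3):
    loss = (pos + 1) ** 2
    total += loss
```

Sum of squared losses 1² + 2² + ... + 3²
`total` takes the values: 0.0 → 1.0 → 5.0 → 14.0

Answer: 14.0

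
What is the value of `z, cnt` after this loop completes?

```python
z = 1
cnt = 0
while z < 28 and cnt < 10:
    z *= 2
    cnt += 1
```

Double until >= 28 or 10 iterations
`z, cnt` takes the values: (1, 0) → (2, 0) → (2, 1) → (4, 1) → (4, 2) → (8, 2) → (8, 3) → (16, 3) → (16, 4) → (32, 4) → (32, 5)

Answer: 32, 5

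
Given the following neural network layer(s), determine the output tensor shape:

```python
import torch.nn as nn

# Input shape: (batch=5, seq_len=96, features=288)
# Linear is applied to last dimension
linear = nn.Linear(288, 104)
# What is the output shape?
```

Input: (5, 96, 288) -> Output: (5, 96, 104)

Answer: (5, 96, 104)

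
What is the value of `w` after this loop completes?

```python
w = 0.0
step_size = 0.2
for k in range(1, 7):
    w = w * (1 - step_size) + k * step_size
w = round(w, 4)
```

Moving average with lr=0.2
`w` takes the values: 0.0 → 0.2 → 0.56 → 1.048 → 1.6384 → 2.31072 → 3.048576 → 3.0486

Answer: 3.0486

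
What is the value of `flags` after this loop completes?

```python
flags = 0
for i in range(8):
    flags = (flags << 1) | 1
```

Build 8 consecutive 1-bits: 0b11111111
`flags` takes the values: 0 → 1 → 3 → 7 → 15 → 31 → 63 → 127 → 255

Answer: 255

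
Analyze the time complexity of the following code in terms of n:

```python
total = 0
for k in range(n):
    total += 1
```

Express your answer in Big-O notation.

Each loop level contributes: n. Multiplying the contributions gives O(n).

Answer: O(n)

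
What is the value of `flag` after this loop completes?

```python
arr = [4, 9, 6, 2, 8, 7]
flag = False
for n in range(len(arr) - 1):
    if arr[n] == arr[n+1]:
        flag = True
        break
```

Check consecutive duplicates in [4, 9, 6, 2, 8, 7]
`flag` takes the values: False

Answer: False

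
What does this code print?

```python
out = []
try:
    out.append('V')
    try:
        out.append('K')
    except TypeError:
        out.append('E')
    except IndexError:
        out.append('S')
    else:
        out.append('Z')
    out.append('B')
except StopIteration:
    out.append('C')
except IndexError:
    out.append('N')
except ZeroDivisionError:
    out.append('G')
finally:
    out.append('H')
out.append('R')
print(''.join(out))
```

Execution trace: 'V' (try body) → 'K' (inner try body, no exception) → 'Z' (inner else) → 'B' (try body, no exception) → 'H' (finally) → 'R' (after the try/except). Output: VKZBHR

Answer: VKZBHR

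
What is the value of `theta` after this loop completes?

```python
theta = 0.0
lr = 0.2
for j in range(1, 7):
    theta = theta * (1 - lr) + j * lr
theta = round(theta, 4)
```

Moving average with lr=0.2
`theta` takes the values: 0.0 → 0.2 → 0.56 → 1.048 → 1.6384 → 2.31072 → 3.048576 → 3.0486

Answer: 3.0486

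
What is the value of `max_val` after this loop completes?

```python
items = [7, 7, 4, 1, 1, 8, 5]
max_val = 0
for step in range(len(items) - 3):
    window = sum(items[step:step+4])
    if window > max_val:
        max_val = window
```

Max sum of 4-element window in [7, 7, 4, 1, 1, 8, 5]
`max_val` takes the values: 0 → 19

Answer: 19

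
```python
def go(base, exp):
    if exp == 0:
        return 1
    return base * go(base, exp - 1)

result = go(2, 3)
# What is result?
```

go(2, 3) = 2 * 2 * 2 = 8

Answer: 8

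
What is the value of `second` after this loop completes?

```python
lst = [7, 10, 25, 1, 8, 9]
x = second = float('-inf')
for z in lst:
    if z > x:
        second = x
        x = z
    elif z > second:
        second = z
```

Second largest (with repeats) in [7, 10, 25, 1, 8, 9]
`second` takes the values: -inf → 7 → 10

Answer: 10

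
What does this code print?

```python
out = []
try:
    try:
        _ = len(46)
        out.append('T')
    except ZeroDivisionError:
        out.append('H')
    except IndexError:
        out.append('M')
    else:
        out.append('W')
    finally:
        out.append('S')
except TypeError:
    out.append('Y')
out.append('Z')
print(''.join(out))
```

Execution trace: 'S' (inner finally) → 'Y' (outer except TypeError) → 'Z' (after the try/except). Output: SYZ

Answer: SYZ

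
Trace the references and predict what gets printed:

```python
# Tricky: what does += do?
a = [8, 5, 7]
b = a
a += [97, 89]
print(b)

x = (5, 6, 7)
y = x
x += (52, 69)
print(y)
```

Key concept: += behavior differs for mutable vs immutable.
Step by step:
`a = [8, 5, 7]` → a = [8, 5, 7]
`b = a` → b = [8, 5, 7] (same object as a)
`a += [97, 89]` → a = [8, 5, 7, 97, 89] (same object as b); b = [8, 5, 7, 97, 89] (same object as a)
`print(b)` → prints [8, 5, 7, 97, 89]
`x = (5, 6, 7)` → x = (5, 6, 7)
`y = x` → y = (5, 6, 7)
`x += (52, 69)` → x = (5, 6, 7, 52, 69)
`print(y)` → prints (5, 6, 7)

Answer:
[8, 5, 7, 97, 89]
(5, 6, 7)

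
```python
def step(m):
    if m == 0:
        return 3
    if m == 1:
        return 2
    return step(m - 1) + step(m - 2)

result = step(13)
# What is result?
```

Build up from base cases: step(0)=3, step(1)=2, step(2)=5, step(3)=7, step(4)=12, step(5)=19, step(6)=31, ..., step(13)=898

Answer: 898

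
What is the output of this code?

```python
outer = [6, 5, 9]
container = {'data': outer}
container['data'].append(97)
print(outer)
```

Key concept: dict holds reference to list.
Step by step:
`outer = [6, 5, 9]` → outer = [6, 5, 9]
`container = {'data': outer}` → container = {'data': [6, 5, 9]}
`container['data'].append(97)` → outer = [6, 5, 9, 97]; container = {'data': [6, 5, 9, 97]}
`print(outer)` → prints [6, 5, 9, 97]

Answer: [6, 5, 9, 97]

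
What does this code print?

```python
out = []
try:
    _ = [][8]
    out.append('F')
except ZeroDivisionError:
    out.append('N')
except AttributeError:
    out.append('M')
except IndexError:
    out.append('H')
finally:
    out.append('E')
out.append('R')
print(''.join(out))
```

Execution trace: 'H' (except IndexError) → 'E' (finally) → 'R' (after the try/except). Output: HER

Answer: HER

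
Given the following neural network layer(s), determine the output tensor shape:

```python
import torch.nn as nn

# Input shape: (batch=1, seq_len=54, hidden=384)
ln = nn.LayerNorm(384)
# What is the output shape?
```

Input: (1, 54, 384) -> Output: (1, 54, 384)

Answer: (1, 54, 384)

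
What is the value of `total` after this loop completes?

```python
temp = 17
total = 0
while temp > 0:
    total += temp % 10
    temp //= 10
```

Sum digits of 17
`total` takes the values: 0 → 7 → 8

Answer: 8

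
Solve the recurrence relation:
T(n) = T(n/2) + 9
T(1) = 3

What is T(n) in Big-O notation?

Each step divides n by 2 and adds 9. After log_2(n) steps we reach T(1)=3. So T(n) = 9·log_2(n) + 3 = O(log n).

Answer: O(log n)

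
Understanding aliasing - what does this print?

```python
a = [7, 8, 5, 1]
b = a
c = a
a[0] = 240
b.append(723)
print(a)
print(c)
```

Key concept: multiple aliases.
Step by step:
`a = [7, 8, 5, 1]` → a = [7, 8, 5, 1]
`b = a` → b = [7, 8, 5, 1] (same object as a)
`c = a` → c = [7, 8, 5, 1] (same object as a, b)
`a[0] = 240` → a = [240, 8, 5, 1] (same object as b, c); b = [240, 8, 5, 1] (same object as a, c); c = [240, 8, 5, 1] (same object as a, b)
`b.append(723)` → a = [240, 8, 5, 1, 723] (same object as b, c); b = [240, 8, 5, 1, 723] (same object as a, c); c = [240, 8, 5, 1, 723] (same object as a, b)
`print(a)` → prints [240, 8, 5, 1, 723]
`print(c)` → prints [240, 8, 5, 1, 723]

Answer:
[240, 8, 5, 1, 723]
[240, 8, 5, 1, 723]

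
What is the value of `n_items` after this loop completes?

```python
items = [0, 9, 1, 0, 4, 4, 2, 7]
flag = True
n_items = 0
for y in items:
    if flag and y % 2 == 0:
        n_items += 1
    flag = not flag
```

Count even values at even positions
`n_items` takes the values: 0 → 1 → 2 → 3

Answer: 3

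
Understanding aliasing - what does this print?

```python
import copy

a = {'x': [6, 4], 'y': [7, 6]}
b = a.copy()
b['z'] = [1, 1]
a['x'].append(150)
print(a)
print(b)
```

Key concept: shallow copy of dict with mutable values.
Step by step:
`a = {'x': [6, 4], 'y': [7, 6]}` → a = {'x': [6, 4], 'y': [7, 6]}
`b = a.copy()` → b = {'x': [6, 4], 'y': [7, 6]}
`b['z'] = [1, 1]` → b = {'x': [6, 4], 'y': [7, 6], 'z': [1, 1]}
`a['x'].append(150)` → a = {'x': [6, 4, 150], 'y': [7, 6]}; b = {'x': [6, 4, 150], 'y': [7, 6], 'z': [1, 1]}
`print(a)` → prints {'x': [6, 4, 150], 'y': [7, 6]}
`print(b)` → prints {'x': [6, 4, 150], 'y': [7, 6], 'z': [1, 1]}

Answer:
{'x': [6, 4, 150], 'y': [7, 6]}
{'x': [6, 4, 150], 'y': [7, 6], 'z': [1, 1]}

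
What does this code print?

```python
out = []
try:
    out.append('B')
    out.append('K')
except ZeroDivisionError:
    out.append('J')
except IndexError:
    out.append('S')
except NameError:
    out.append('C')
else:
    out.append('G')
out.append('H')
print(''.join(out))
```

Execution trace: 'B' (try body) → 'K' (try body, no exception) → 'G' (else) → 'H' (after the try/except). Output: BKGH

Answer: BKGH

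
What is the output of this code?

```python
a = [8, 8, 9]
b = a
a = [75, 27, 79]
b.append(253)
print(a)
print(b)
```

Key concept: rebinding vs mutation: a is rebound to a new list, b still points at the original.
Step by step:
`a = [8, 8, 9]` → a = [8, 8, 9]
`b = a` → b = [8, 8, 9] (same object as a)
`a = [75, 27, 79]` → a = [75, 27, 79]
`b.append(253)` → b = [8, 8, 9, 253]
`print(a)` → prints [75, 27, 79]
`print(b)` → prints [8, 8, 9, 253]

Answer:
[75, 27, 79]
[8, 8, 9, 253]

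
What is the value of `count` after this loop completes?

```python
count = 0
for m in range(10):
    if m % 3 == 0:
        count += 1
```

Count numbers divisible by 3 in range(10)
`count` takes the values: 0 → 1 → 2 → 3 → 4

Answer: 4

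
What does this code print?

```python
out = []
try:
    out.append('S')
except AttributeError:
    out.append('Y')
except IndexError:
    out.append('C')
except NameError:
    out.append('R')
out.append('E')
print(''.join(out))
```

Execution trace: 'S' (try body, no exception) → 'E' (after the try/except). Output: SE

Answer: SE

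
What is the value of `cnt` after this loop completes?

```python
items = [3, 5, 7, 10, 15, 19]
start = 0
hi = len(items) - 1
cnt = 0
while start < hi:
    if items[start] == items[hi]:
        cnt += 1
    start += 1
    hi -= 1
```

Count matching pairs from ends
`cnt` takes the values: 0

Answer: 0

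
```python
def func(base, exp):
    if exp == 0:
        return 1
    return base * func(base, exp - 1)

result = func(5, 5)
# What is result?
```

func(5, 5) = 5 * 5 * 5 * 5 * 5 = 3125

Answer: 3125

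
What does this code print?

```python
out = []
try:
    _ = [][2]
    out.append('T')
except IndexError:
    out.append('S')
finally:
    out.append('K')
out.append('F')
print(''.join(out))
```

Execution trace: 'S' (except IndexError) → 'K' (finally) → 'F' (after the try/except). Output: SKF

Answer: SKF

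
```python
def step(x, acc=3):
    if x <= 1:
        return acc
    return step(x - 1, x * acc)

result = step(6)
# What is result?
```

Accumulator trace (n, acc): (6, 3) -> (5, 18) -> (4, 90) -> (3, 360) -> (2, 1080) -> (1, 2160) -> return 2160

Answer: 2160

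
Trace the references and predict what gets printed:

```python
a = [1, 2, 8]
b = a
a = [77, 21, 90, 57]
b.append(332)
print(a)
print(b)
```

Key concept: rebinding vs mutation: a is rebound to a new list, b still points at the original.
Step by step:
`a = [1, 2, 8]` → a = [1, 2, 8]
`b = a` → b = [1, 2, 8] (same object as a)
`a = [77, 21, 90, 57]` → a = [77, 21, 90, 57]
`b.append(332)` → b = [1, 2, 8, 332]
`print(a)` → prints [77, 21, 90, 57]
`print(b)` → prints [1, 2, 8, 332]

Answer:
[77, 21, 90, 57]
[1, 2, 8, 332]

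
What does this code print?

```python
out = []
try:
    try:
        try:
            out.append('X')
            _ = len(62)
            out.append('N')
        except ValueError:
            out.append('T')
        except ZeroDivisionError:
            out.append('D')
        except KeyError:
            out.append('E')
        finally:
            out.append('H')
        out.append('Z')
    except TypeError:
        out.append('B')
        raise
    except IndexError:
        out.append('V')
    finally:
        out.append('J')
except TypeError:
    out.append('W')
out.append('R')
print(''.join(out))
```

Execution trace: 'X' (inner try body) → 'H' (inner finally) → 'B' (except TypeError) → 'J' (finally) → 'W' (outer except TypeError) → 'R' (after the try/except). Output: XHBJWR

Answer: XHBJWR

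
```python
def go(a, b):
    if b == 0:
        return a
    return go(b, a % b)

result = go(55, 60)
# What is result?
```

go(55, 60) -> go(60, 55) -> go(55, 5) -> go(5, 0) -> 5

Answer: 5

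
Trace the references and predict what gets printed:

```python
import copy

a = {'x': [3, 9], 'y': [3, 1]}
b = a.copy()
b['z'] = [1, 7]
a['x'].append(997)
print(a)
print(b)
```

Key concept: shallow copy of dict with mutable values.
Step by step:
`a = {'x': [3, 9], 'y': [3, 1]}` → a = {'x': [3, 9], 'y': [3, 1]}
`b = a.copy()` → b = {'x': [3, 9], 'y': [3, 1]}
`b['z'] = [1, 7]` → b = {'x': [3, 9], 'y': [3, 1], 'z': [1, 7]}
`a['x'].append(997)` → a = {'x': [3, 9, 997], 'y': [3, 1]}; b = {'x': [3, 9, 997], 'y': [3, 1], 'z': [1, 7]}
`print(a)` → prints {'x': [3, 9, 997], 'y': [3, 1]}
`print(b)` → prints {'x': [3, 9, 997], 'y': [3, 1], 'z': [1, 7]}

Answer:
{'x': [3, 9, 997], 'y': [3, 1]}
{'x': [3, 9, 997], 'y': [3, 1], 'z': [1, 7]}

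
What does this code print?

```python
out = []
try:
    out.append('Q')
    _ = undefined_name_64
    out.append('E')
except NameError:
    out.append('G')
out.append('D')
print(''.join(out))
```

Execution trace: 'Q' (try body) → 'G' (except NameError) → 'D' (after the try/except). Output: QGD

Answer: QGD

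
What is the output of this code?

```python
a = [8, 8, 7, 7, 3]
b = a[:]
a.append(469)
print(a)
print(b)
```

Key concept: slice [:] creates copy.
Step by step:
`a = [8, 8, 7, 7, 3]` → a = [8, 8, 7, 7, 3]
`b = a[:]` → b = [8, 8, 7, 7, 3]
`a.append(469)` → a = [8, 8, 7, 7, 3, 469]
`print(a)` → prints [8, 8, 7, 7, 3, 469]
`print(b)` → prints [8, 8, 7, 7, 3]

Answer:
[8, 8, 7, 7, 3, 469]
[8, 8, 7, 7, 3]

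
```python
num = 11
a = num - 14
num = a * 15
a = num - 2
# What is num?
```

Trace:
`num = 11` → num = 11
`a = num - 14` → a = -3
`num = a * 15` → num = -45
`a = num - 2` → a = -47
So num = -45

Answer: -45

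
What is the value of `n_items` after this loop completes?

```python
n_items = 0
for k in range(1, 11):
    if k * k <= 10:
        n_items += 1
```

Count numbers where k² ≤ 10
`n_items` takes the values: 0 → 1 → 2 → 3

Answer: 3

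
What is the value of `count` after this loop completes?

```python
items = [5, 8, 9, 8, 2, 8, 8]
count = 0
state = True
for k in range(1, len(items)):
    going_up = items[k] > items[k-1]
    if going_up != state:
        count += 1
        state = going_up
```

Count direction changes in [5, 8, 9, 8, 2, 8, 8]
`count` takes the values: 0 → 1 → 2 → 3

Answer: 3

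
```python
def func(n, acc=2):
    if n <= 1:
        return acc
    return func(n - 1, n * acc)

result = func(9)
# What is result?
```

Accumulator trace (n, acc): (9, 2) -> (8, 18) -> (7, 144) -> (6, 1008) -> (5, 6048) -> (4, 30240) -> (3, 120960) -> (2, 362880) -> (1, 725760) -> return 725760

Answer: 725760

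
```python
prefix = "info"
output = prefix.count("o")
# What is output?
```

Trace:
`prefix = "info"` → prefix = 'info'
`output = prefix.count("o")` → output = 1
So output = 1

Answer: 1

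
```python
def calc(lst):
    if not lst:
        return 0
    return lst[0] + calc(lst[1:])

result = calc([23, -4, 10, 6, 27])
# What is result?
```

23 + (-4) + 10 + 6 + 27 + 0 = 62

Answer: 62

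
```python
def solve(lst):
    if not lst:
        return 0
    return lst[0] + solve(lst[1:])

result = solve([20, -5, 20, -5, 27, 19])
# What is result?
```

20 + (-5) + 20 + (-5) + 27 + 19 + 0 = 76

Answer: 76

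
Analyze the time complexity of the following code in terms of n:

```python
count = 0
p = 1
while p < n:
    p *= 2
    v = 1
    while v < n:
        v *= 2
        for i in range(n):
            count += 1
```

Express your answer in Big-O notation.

Each loop level contributes: log n × log n × n. Multiplying the contributions gives O(n log² n).

Answer: O(n log² n)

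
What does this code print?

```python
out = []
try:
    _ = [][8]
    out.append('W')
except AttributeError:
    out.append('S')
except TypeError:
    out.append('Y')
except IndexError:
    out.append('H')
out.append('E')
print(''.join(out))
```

Execution trace: 'H' (except IndexError) → 'E' (after the try/except). Output: HE

Answer: HE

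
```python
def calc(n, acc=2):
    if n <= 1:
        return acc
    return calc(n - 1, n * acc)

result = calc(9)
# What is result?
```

Accumulator trace (n, acc): (9, 2) -> (8, 18) -> (7, 144) -> (6, 1008) -> (5, 6048) -> (4, 30240) -> (3, 120960) -> (2, 362880) -> (1, 725760) -> return 725760

Answer: 725760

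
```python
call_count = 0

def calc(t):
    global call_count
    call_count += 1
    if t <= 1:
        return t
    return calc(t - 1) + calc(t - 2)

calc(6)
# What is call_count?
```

Calls(t) = 1 + Calls(t-1) + Calls(t-2); Calls(0)=Calls(1)=1. For t=6 this gives 25.

Answer: 25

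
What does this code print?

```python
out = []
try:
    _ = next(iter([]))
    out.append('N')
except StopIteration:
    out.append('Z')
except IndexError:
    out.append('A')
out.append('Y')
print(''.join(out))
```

Execution trace: 'Z' (except StopIteration) → 'Y' (after the try/except). Output: ZY

Answer: ZY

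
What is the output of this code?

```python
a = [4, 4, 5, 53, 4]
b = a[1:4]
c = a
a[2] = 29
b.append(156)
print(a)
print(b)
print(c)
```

Key concept: slice vs alias.
Step by step:
`a = [4, 4, 5, 53, 4]` → a = [4, 4, 5, 53, 4]
`b = a[1:4]` → b = [4, 5, 53]
`c = a` → c = [4, 4, 5, 53, 4] (same object as a)
`a[2] = 29` → a = [4, 4, 29, 53, 4] (same object as c); c = [4, 4, 29, 53, 4] (same object as a)
`b.append(156)` → b = [4, 5, 53, 156]
`print(a)` → prints [4, 4, 29, 53, 4]
`print(b)` → prints [4, 5, 53, 156]
`print(c)` → prints [4, 4, 29, 53, 4]

Answer:
[4, 4, 29, 53, 4]
[4, 5, 53, 156]
[4, 4, 29, 53, 4]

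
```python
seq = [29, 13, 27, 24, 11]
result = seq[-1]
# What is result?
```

Trace:
`seq = [29, 13, 27, 24, 11]` → seq = [29, 13, 27, 24, 11]
`result = seq[-1]` → result = 11
So result = 11

Answer: 11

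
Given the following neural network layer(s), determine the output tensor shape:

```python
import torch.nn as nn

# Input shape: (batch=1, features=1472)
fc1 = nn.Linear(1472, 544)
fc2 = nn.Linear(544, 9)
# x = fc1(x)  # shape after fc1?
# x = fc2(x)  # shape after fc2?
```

Input: (1, 1472) -> after fc1: (1, 544) -> Output: (1, 9)

Answer: (1, 9)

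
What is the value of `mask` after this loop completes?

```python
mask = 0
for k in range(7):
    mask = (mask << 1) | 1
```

Build 7 consecutive 1-bits: 0b1111111
`mask` takes the values: 0 → 1 → 3 → 7 → 15 → 31 → 63 → 127

Answer: 127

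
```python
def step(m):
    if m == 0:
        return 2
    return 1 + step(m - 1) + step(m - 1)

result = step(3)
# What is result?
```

step(m) = 1 + 2·step(m-1), step(0)=2. Closed form: (2+1)·2^3 - 1 = 23.

Answer: 23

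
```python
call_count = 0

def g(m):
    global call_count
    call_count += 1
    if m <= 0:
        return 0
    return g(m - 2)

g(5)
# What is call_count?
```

Linear recursion stepping by 2: 4 calls from m=5 down to ≤0.

Answer: 4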